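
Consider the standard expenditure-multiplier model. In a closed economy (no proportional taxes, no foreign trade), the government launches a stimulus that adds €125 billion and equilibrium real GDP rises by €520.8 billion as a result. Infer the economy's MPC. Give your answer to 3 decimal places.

Implied spending multiplier k = ΔY/ΔG = 520.8/125 = 4.1664.
Since k = 1/(1 − MPC), MPC = 1 − 1/k = 1 − ΔG/ΔY = 1 − 125/520.8 ≈ 0.760.

0.760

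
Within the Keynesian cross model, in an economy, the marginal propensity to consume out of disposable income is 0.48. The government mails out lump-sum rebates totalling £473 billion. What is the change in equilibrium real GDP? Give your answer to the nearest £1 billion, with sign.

A lump-sum tax change of −£473 billion shifts disposable income by +£473 billion; first-round consumption changes by −c × ΔT = −0.48 × (−£473 billion) = +£227.04 billion.
Expenditure multiplier = 1/(1 − MPC) = 1/(1 − 0.48) = 1/0.52 ≈ 1.923.
The tax multiplier is −c × k ≈ −0.923, so ΔY = k × (−c·ΔT) = (+£227.04 billion) / 0.52 ≈ +£437 billion.

+£437 billion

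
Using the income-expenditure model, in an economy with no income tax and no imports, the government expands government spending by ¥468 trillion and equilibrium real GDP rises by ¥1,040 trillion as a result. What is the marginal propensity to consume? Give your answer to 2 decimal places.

Implied spending multiplier k = ΔY/ΔG = 1,040/468 ≈ 2.2222.
Since k = 1/(1 − MPC), MPC = 1 − 1/k = 1 − ΔG/ΔY = 1 − 468/1,040 = 0.55.

0.55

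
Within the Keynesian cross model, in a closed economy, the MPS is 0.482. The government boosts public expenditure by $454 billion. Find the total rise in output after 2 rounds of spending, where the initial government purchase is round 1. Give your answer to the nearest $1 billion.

$689 billion

MPC = 1 − MPS = 1 − 0.482 = 0.518.
Round 1 adds ΔG = $454 billion; each later round is MPC = 0.518 times the previous.
After 2 rounds: 454 + 235.172 = ΔG·(1 − c^2)/(1 − c) = 454 × (1 − 0.268324)/0.482 ≈ $689 billion.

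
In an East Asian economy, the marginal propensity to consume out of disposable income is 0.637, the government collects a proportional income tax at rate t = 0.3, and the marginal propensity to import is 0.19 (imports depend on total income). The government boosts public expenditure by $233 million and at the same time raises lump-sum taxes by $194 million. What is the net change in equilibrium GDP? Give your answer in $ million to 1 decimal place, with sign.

+$147.1 million

Expenditure multiplier = 1/(1 − c(1−t) + m) = 1/(1 − 0.637×0.7 + 0.19) = 1/0.7441 ≈ 1.344.
ΔG contributes k·ΔG = (+$233 million) / 0.7441 ≈ +$313.1 million.
ΔT of +$194 million changes first-round spending by −c·ΔT = −$123.578 million, contributing k·(−c·ΔT) = (−$123.578 million) / 0.7441 ≈ −$166.1 million.
Net ΔY = k(ΔG − c·ΔT) = (+$109.422 million) / 0.7441 ≈ +$147.1 million.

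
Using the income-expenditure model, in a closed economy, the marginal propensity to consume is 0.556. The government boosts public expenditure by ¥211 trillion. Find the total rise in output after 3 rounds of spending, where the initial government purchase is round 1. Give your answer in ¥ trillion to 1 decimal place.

Round 1 adds ΔG = ¥211 trillion; each later round is MPC = 0.556 times the previous.
After 3 rounds: 211 + 117.316 + 65.227696 = ΔG·(1 − c^3)/(1 − c) = 211 × (1 − 0.171879616)/0.444 ≈ ¥393.5 trillion.

¥393.5 trillion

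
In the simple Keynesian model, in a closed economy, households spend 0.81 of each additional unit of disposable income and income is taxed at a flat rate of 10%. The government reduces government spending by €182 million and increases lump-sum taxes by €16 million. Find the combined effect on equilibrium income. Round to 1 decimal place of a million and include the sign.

−€719.4 million

Expenditure multiplier = 1/(1 − c(1−t)) = 1/(1 − 0.81×0.9) = 1/0.271 ≈ 3.69.
ΔG contributes k·ΔG = (−€182 million) / 0.271 ≈ −€671.6 million.
ΔT of +€16 million changes first-round spending by −c·ΔT = −€12.96 million, contributing k·(−c·ΔT) = (−€12.96 million) / 0.271 ≈ −€47.8 million.
Net ΔY = k(ΔG − c·ΔT) = (−€194.96 million) / 0.271 ≈ −€719.4 million.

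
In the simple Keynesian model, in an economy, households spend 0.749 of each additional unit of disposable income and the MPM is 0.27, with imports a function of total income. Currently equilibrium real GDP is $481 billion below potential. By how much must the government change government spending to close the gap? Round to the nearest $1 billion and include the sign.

+$251 billion

Spending multiplier = 1/(1 − c + m) = 1/(1 − 0.749 + 0.27) = 1/0.521 ≈ 1.919.
Need ΔY = +$481 billion, so ΔG = ΔY/k = (+$481 billion) × 0.521 ≈ +$251 billion.
The government should increase government spending by $251 billion.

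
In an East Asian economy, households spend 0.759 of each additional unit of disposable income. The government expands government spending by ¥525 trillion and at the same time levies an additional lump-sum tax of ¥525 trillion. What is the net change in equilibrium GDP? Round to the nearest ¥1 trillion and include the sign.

Expenditure multiplier = 1/(1 − MPC) = 1/(1 − 0.759) = 1/0.241 ≈ 4.149.
ΔG contributes k·ΔG = (+¥525 trillion) / 0.241 ≈ +¥2,178.4 trillion.
ΔT of +¥525 trillion changes first-round spending by −c·ΔT = −¥398.475 trillion, contributing k·(−c·ΔT) = (−¥398.475 trillion) / 0.241 ≈ −¥1,653.4 trillion.
With ΔG = ΔT and no other leakages, the balanced-budget multiplier is 1, so ΔY = ΔG = +¥525 trillion.

+¥525 trillion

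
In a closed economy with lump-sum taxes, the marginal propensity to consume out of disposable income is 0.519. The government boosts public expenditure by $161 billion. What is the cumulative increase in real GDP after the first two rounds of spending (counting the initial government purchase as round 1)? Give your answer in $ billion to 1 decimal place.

$244.6 billion

Round 1 adds ΔG = $161 billion; each later round is MPC = 0.519 times the previous.
After 2 rounds: 161 + 83.559 = ΔG·(1 − c^2)/(1 − c) = 161 × (1 − 0.269361)/0.481 ≈ $244.6 billion.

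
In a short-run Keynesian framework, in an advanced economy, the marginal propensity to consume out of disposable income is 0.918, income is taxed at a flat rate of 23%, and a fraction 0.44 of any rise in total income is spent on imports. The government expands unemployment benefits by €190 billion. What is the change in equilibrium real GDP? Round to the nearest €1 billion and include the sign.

+€238 billion

The transfer change shifts disposable income by +€190 billion, so first-round consumption changes by c·ΔTR = 0.918 × (+€190 billion) = +€174.42 billion.
Expenditure multiplier = 1/(1 − c(1−t) + m) = 1/(1 − 0.918×0.77 + 0.44) = 1/0.73314 ≈ 1.364.
The transfer multiplier is c × k ≈ 1.252, so ΔY = k × (c·ΔTR) = (+€174.42 billion) / 0.73314 ≈ +€238 billion.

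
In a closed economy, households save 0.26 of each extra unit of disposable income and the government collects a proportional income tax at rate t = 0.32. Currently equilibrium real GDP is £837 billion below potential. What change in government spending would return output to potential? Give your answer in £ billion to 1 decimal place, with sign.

MPC = 1 − MPS = 1 − 0.26 = 0.74.
Spending multiplier = 1/(1 − c(1−t)) = 1/(1 − 0.74×0.68) = 1/0.4968 ≈ 2.013.
Need ΔY = +£837 billion, so ΔG = ΔY/k = (+£837 billion) × 0.4968 ≈ +£415.8 billion.
The government should increase government spending by £415.8 billion.

+£415.8 billion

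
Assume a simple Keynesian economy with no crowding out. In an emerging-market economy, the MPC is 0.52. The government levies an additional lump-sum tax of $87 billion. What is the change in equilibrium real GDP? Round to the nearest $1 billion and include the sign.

A lump-sum tax change of +$87 billion shifts disposable income by −$87 billion; first-round consumption changes by −c × ΔT = −0.52 × (+$87 billion) = −$45.24 billion.
Expenditure multiplier = 1/(1 − MPC) = 1/(1 − 0.52) = 1/0.48 ≈ 2.083.
The tax multiplier is −c × k ≈ −1.083, so ΔY = k × (−c·ΔT) = (−$45.24 billion) / 0.48 ≈ −$94 billion.

−$94 billion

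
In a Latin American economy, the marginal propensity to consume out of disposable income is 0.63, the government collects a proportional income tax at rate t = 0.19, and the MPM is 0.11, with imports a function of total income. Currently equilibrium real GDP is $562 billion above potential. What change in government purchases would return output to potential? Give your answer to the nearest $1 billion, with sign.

Spending multiplier = 1/(1 − c(1−t) + m) = 1/(1 − 0.63×0.81 + 0.11) = 1/0.5997 ≈ 1.668.
Need ΔY = −$562 billion, so ΔG = ΔY/k = (−$562 billion) × 0.5997 ≈ −$337 billion.
The government should cut government purchases by $337 billion.

−$337 billion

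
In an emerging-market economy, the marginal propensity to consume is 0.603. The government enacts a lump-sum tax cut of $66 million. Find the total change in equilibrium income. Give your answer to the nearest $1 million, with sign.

+$100 million

A lump-sum tax change of −$66 million shifts disposable income by +$66 million; first-round consumption changes by −c × ΔT = −0.603 × (−$66 million) = +$39.798 million.
Expenditure multiplier = 1/(1 − MPC) = 1/(1 − 0.603) = 1/0.397 ≈ 2.519.
The tax multiplier is −c × k ≈ −1.519, so ΔY = k × (−c·ΔT) = (+$39.798 million) / 0.397 ≈ +$100 million.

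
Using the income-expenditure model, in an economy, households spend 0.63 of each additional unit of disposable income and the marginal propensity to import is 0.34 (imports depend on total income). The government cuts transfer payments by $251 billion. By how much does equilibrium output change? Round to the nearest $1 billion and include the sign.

The transfer change shifts disposable income by −$251 billion, so first-round consumption changes by c·ΔTR = 0.63 × (−$251 billion) = −$158.13 billion.
Expenditure multiplier = 1/(1 − c + m) = 1/(1 − 0.63 + 0.34) = 1/0.71 ≈ 1.408.
The transfer multiplier is c × k ≈ 0.887, so ΔY = k × (c·ΔTR) = (−$158.13 billion) / 0.71 ≈ −$223 billion.

−$223 billion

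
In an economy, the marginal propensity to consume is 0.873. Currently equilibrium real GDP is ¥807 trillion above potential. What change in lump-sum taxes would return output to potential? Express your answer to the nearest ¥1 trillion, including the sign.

+¥117 trillion

Spending multiplier = 1/(1 − MPC) = 1/(1 − 0.873) = 1/0.127 ≈ 7.874.
Tax multiplier = −c·k = −0.873/0.127 ≈ −6.874. Need ΔY = −¥807 trillion, so ΔT = ΔY/(−c·k) = −(−¥807 trillion) × 0.127 / 0.873 ≈ +¥117 trillion.
The government should raise lump-sum taxes by ¥117 trillion.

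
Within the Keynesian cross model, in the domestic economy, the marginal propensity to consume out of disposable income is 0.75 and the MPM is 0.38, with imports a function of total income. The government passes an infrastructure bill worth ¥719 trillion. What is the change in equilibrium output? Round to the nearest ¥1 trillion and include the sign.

+¥1,141 trillion

Government-spending multiplier = 1/(1 − c + m) = 1/(1 − 0.75 + 0.38) = 1/0.63 ≈ 1.587.
ΔY = k × ΔG = (+¥719 trillion) / 0.63 ≈ +¥1,141 trillion.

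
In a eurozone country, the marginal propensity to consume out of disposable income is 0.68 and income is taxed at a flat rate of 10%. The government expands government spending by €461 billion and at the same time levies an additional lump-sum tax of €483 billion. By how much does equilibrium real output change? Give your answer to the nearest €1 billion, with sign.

+€342 billion

Expenditure multiplier = 1/(1 − c(1−t)) = 1/(1 − 0.68×0.9) = 1/0.388 ≈ 2.577.
ΔG contributes k·ΔG = (+€461 billion) / 0.388 ≈ +€1,188.1 billion.
ΔT of +€483 billion changes first-round spending by −c·ΔT = −€328.44 billion, contributing k·(−c·ΔT) = (−€328.44 billion) / 0.388 ≈ −€846.5 billion.
Net ΔY = k(ΔG − c·ΔT) = (+€132.56 billion) / 0.388 ≈ +€342 billion.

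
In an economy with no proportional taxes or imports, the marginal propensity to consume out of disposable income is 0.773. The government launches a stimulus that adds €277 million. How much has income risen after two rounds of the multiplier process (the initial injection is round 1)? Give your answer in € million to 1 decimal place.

€491.1 million

Round 1 adds ΔG = €277 million; each later round is MPC = 0.773 times the previous.
After 2 rounds: 277 + 214.121 = ΔG·(1 − c^2)/(1 − c) = 277 × (1 − 0.597529)/0.227 ≈ €491.1 million.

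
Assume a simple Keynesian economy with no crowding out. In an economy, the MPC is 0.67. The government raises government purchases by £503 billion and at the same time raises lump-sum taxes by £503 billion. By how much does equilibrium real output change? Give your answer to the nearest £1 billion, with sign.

+£503 billion

Expenditure multiplier = 1/(1 − MPC) = 1/(1 − 0.67) = 1/0.33 ≈ 3.03.
ΔG contributes k·ΔG = (+£503 billion) / 0.33 ≈ +£1,524.2 billion.
ΔT of +£503 billion changes first-round spending by −c·ΔT = −£337.01 billion, contributing k·(−c·ΔT) = (−£337.01 billion) / 0.33 ≈ −£1,021.2 billion.
With ΔG = ΔT and no other leakages, the balanced-budget multiplier is 1, so ΔY = ΔG = +£503 billion.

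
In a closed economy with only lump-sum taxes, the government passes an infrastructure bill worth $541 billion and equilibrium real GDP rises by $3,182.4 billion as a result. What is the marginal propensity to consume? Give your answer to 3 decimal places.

Implied spending multiplier k = ΔY/ΔG = 3,182.4/541 ≈ 5.8824.
Since k = 1/(1 − MPC), MPC = 1 − 1/k = 1 − ΔG/ΔY = 1 − 541/3,182.4 ≈ 0.830.

0.830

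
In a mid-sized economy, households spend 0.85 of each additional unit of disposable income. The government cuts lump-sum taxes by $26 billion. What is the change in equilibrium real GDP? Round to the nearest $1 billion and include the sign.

A lump-sum tax change of −$26 billion shifts disposable income by +$26 billion; first-round consumption changes by −c × ΔT = −0.85 × (−$26 billion) = +$22.1 billion.
Expenditure multiplier = 1/(1 − MPC) = 1/(1 − 0.85) = 1/0.15 ≈ 6.667.
The tax multiplier is −c × k ≈ −5.667, so ΔY = k × (−c·ΔT) = (+$22.1 billion) / 0.15 ≈ +$147 billion.

+$147 billion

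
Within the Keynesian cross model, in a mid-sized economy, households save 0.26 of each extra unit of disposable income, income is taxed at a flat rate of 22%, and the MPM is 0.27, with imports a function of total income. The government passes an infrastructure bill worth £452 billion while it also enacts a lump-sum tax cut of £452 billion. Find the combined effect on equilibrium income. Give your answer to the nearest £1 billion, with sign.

+£1,135 billion

MPC = 1 − MPS = 1 − 0.26 = 0.74.
Expenditure multiplier = 1/(1 − c(1−t) + m) = 1/(1 − 0.74×0.78 + 0.27) = 1/0.6928 ≈ 1.443.
ΔG contributes k·ΔG = (+£452 billion) / 0.6928 ≈ +£652.4 billion.
ΔT of −£452 billion changes first-round spending by −c·ΔT = +£334.48 billion, contributing k·(−c·ΔT) = (+£334.48 billion) / 0.6928 ≈ +£482.8 billion.
Net ΔY = k(ΔG − c·ΔT) = (+£786.48 billion) / 0.6928 ≈ +£1,135 billion.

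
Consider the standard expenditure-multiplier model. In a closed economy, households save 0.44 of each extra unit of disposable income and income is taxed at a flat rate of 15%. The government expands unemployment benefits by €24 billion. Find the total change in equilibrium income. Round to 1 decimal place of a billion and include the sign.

MPC = 1 − MPS = 1 − 0.44 = 0.56.
The transfer change shifts disposable income by +€24 billion, so first-round consumption changes by c·ΔTR = 0.56 × (+€24 billion) = +€13.44 billion.
Expenditure multiplier = 1/(1 − c(1−t)) = 1/(1 − 0.56×0.85) = 1/0.524 ≈ 1.908.
The transfer multiplier is c × k ≈ 1.069, so ΔY = k × (c·ΔTR) = (+€13.44 billion) / 0.524 ≈ +€25.6 billion.

+€25.6 billion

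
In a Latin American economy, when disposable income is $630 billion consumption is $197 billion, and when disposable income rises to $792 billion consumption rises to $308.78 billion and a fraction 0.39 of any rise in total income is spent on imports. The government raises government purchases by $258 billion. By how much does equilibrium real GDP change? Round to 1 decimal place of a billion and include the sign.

+$368.6 billion

MPC = ΔC/ΔYd = (308.78 − 197)/(792 − 630) = 111.78/162 = 0.69.
Government-spending multiplier = 1/(1 − c + m) = 1/(1 − 0.69 + 0.39) = 1/0.7 ≈ 1.429.
ΔY = k × ΔG = (+$258 billion) / 0.7 ≈ +$368.6 billion.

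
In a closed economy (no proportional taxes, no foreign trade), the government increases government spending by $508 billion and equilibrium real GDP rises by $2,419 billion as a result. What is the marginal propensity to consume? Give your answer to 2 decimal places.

0.79

Implied spending multiplier k = ΔY/ΔG = 2,419/508 ≈ 4.7618.
Since k = 1/(1 − MPC), MPC = 1 − 1/k = 1 − ΔG/ΔY = 1 − 508/2,419 ≈ 0.79.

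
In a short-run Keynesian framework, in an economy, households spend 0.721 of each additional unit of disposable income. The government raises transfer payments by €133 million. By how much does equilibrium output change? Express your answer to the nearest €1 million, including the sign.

+€344 million

The transfer change shifts disposable income by +€133 million, so first-round consumption changes by c·ΔTR = 0.721 × (+€133 million) = +€95.893 million.
Expenditure multiplier = 1/(1 − MPC) = 1/(1 − 0.721) = 1/0.279 ≈ 3.584.
The transfer multiplier is c × k ≈ 2.584, so ΔY = k × (c·ΔTR) = (+€95.893 million) / 0.279 ≈ +€344 million.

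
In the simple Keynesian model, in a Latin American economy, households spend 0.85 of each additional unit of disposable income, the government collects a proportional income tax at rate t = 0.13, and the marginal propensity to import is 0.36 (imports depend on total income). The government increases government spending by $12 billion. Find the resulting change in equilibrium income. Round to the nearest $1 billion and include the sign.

+$19 billion

Government-spending multiplier = 1/(1 − c(1−t) + m) = 1/(1 − 0.85×0.87 + 0.36) = 1/0.6205 ≈ 1.612.
ΔY = k × ΔG = (+$12 billion) / 0.6205 ≈ +$19 billion.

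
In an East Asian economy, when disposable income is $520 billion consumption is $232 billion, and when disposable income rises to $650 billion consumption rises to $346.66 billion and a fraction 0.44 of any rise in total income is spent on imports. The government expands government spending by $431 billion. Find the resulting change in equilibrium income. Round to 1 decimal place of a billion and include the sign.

MPC = ΔC/ΔYd = (346.66 − 232)/(650 − 520) = 114.66/130 = 0.882.
Expenditure multiplier = 1/(1 − c + m) = 1/(1 − 0.882 + 0.44) = 1/0.558 ≈ 1.792.
ΔY = k × ΔG = (+$431 billion) / 0.558 ≈ +$772.4 billion.

+$772.4 billion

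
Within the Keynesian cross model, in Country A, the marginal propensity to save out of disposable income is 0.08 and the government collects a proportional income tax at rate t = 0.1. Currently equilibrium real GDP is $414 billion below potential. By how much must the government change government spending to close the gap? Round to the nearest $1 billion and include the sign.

+$71 billion

MPC = 1 − MPS = 1 − 0.08 = 0.92.
Spending multiplier = 1/(1 − c(1−t)) = 1/(1 − 0.92×0.9) = 1/0.172 ≈ 5.814.
Need ΔY = +$414 billion, so ΔG = ΔY/k = (+$414 billion) × 0.172 ≈ +$71 billion.
The government should increase government spending by $71 billion.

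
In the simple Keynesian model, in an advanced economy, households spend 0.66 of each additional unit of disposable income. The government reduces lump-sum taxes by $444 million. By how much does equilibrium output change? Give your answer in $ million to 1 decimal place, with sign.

A lump-sum tax change of −$444 million shifts disposable income by +$444 million; first-round consumption changes by −c × ΔT = −0.66 × (−$444 million) = +$293.04 million.
Expenditure multiplier = 1/(1 − MPC) = 1/(1 − 0.66) = 1/0.34 ≈ 2.941.
The tax multiplier is −c × k ≈ −1.941, so ΔY = k × (−c·ΔT) = (+$293.04 million) / 0.34 ≈ +$861.9 million.

+$861.9 million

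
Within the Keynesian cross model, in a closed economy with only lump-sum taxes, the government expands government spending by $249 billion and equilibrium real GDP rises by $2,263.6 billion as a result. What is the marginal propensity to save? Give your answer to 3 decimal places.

0.110

Implied spending multiplier k = ΔY/ΔG = 2,263.6/249 ≈ 9.0908.
Since k = 1/(1 − MPC), MPC = 1 − 1/k = 1 − ΔG/ΔY = 1 − 249/2,263.6 ≈ 0.890.
MPS = 1 − MPC = 0.110.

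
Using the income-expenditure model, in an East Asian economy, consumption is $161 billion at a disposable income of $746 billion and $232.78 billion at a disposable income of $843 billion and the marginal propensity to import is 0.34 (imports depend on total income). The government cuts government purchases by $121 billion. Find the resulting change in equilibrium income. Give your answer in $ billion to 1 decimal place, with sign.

MPC = ΔC/ΔYd = (232.78 − 161)/(843 − 746) = 71.78/97 = 0.74.
Spending multiplier = 1/(1 − c + m) = 1/(1 − 0.74 + 0.34) = 1/0.6 ≈ 1.667.
ΔY = k × ΔG = (−$121 billion) / 0.6 ≈ −$201.7 billion.

−$201.7 billion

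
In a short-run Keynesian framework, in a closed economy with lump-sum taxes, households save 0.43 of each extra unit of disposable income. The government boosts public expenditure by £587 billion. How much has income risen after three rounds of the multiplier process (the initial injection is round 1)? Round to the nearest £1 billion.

MPC = 1 − MPS = 1 − 0.43 = 0.57.
Round 1 adds ΔG = £587 billion; each later round is MPC = 0.57 times the previous.
After 3 rounds: 587 + 334.59 + 190.7163 = ΔG·(1 − c^3)/(1 − c) = 587 × (1 − 0.185193)/0.43 ≈ £1,112 billion.

£1,112 billion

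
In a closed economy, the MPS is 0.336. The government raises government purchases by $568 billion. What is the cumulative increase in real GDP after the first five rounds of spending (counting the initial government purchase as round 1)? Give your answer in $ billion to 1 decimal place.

$1,472.3 billion

MPC = 1 − MPS = 1 − 0.336 = 0.664.
Round 1 adds ΔG = $568 billion; each later round is MPC = 0.664 times the previous.
After 5 rounds: 568 + 377.152 + 250.428928 + 166.284808192 + 110.413112639488 = ΔG·(1 − c^5)/(1 − c) = 568 × (1 − 0.129074483789824)/0.336 ≈ $1,472.3 billion.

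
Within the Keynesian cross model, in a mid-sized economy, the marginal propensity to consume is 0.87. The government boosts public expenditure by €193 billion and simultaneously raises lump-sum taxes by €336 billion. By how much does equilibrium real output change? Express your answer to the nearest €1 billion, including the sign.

−€764 billion

Expenditure multiplier = 1/(1 − MPC) = 1/(1 − 0.87) = 1/0.13 ≈ 7.692.
ΔG contributes k·ΔG = (+€193 billion) / 0.13 ≈ +€1,484.6 billion.
ΔT of +€336 billion changes first-round spending by −c·ΔT = −€292.32 billion, contributing k·(−c·ΔT) = (−€292.32 billion) / 0.13 ≈ −€2,248.6 billion.
Net ΔY = k(ΔG − c·ΔT) = (−€99.32 billion) / 0.13 = −€764 billion.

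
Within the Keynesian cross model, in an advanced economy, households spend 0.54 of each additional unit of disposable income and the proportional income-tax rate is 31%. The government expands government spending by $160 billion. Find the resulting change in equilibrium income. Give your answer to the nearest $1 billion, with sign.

Government-spending multiplier = 1/(1 − c(1−t)) = 1/(1 − 0.54×0.69) = 1/0.6274 ≈ 1.594.
ΔY = k × ΔG = (+$160 billion) / 0.6274 ≈ +$255 billion.

+$255 billion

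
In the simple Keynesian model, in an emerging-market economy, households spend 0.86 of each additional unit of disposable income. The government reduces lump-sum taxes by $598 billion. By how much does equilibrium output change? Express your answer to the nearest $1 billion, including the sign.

+$3,673 billion

A lump-sum tax change of −$598 billion shifts disposable income by +$598 billion; first-round consumption changes by −c × ΔT = −0.86 × (−$598 billion) = +$514.28 billion.
Expenditure multiplier = 1/(1 − MPC) = 1/(1 − 0.86) = 1/0.14 ≈ 7.143.
The tax multiplier is −c × k ≈ −6.143, so ΔY = k × (−c·ΔT) = (+$514.28 billion) / 0.14 ≈ +$3,673 billion.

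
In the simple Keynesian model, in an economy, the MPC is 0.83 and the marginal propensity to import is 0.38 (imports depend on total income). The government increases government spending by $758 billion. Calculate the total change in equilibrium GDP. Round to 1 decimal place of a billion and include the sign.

+$1,378.2 billion

Government-spending multiplier = 1/(1 − c + m) = 1/(1 − 0.83 + 0.38) = 1/0.55 ≈ 1.818.
ΔY = k × ΔG = (+$758 billion) / 0.55 ≈ +$1,378.2 billion.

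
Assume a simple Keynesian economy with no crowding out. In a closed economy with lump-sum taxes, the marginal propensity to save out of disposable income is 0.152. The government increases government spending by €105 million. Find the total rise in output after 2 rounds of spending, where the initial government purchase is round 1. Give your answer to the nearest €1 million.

€194 million

MPC = 1 − MPS = 1 − 0.152 = 0.848.
Round 1 adds ΔG = €105 million; each later round is MPC = 0.848 times the previous.
After 2 rounds: 105 + 89.04 = ΔG·(1 − c^2)/(1 − c) = 105 × (1 − 0.719104)/0.152 ≈ €194 million.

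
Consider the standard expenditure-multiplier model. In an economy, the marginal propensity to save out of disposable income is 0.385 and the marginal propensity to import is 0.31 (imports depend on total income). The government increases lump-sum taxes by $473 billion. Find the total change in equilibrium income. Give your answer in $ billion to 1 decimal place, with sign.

−$418.6 billion

MPC = 1 − MPS = 1 − 0.385 = 0.615.
A lump-sum tax change of +$473 billion shifts disposable income by −$473 billion; first-round consumption changes by −c × ΔT = −0.615 × (+$473 billion) = −$290.895 billion.
Expenditure multiplier = 1/(1 − c + m) = 1/(1 − 0.615 + 0.31) = 1/0.695 ≈ 1.439.
The tax multiplier is −c × k ≈ −0.885, so ΔY = k × (−c·ΔT) = (−$290.895 billion) / 0.695 ≈ −$418.6 billion.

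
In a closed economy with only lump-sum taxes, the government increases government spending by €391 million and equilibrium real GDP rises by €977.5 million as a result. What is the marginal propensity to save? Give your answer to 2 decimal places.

0.40

Implied spending multiplier k = ΔY/ΔG = 977.5/391 = 2.5.
Since k = 1/(1 − MPC), MPC = 1 − 1/k = 1 − ΔG/ΔY = 1 − 391/977.5 = 0.60.
MPS = 1 − MPC = 0.40.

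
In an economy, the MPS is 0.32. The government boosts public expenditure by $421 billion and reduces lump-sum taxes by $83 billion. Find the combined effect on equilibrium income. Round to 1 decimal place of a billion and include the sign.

MPC = 1 − MPS = 1 − 0.32 = 0.68.
Expenditure multiplier = 1/(1 − MPC) = 1/(1 − 0.68) = 1/0.32 = 3.125.
ΔG contributes k·ΔG = (+$421 billion) / 0.32 ≈ +$1,315.6 billion.
ΔT of −$83 billion changes first-round spending by −c·ΔT = +$56.44 billion, contributing k·(−c·ΔT) = (+$56.44 billion) / 0.32 ≈ +$176.4 billion.
Net ΔY = k(ΔG − c·ΔT) = (+$477.44 billion) / 0.32 = +$1,492 billion.

+$1,492.0 billion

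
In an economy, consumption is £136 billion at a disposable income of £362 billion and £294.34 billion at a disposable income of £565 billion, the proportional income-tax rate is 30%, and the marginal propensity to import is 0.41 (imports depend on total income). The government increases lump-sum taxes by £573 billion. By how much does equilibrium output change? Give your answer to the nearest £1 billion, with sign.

−£517 billion

MPC = ΔC/ΔYd = (294.34 − 136)/(565 − 362) = 158.34/203 = 0.78.
A lump-sum tax change of +£573 billion shifts disposable income by −£573 billion; first-round consumption changes by −c × ΔT = −0.78 × (+£573 billion) = −£446.94 billion.
Expenditure multiplier = 1/(1 − c(1−t) + m) = 1/(1 − 0.78×0.7 + 0.41) = 1/0.864 ≈ 1.157.
The tax multiplier is −c × k ≈ −0.903, so ΔY = k × (−c·ΔT) = (−£446.94 billion) / 0.864 ≈ −£517 billion.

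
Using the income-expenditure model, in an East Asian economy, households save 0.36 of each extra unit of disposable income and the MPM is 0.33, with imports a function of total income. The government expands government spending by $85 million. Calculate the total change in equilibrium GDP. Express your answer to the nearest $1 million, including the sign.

+$123 million

MPC = 1 − MPS = 1 − 0.36 = 0.64.
Expenditure multiplier = 1/(1 − c + m) = 1/(1 − 0.64 + 0.33) = 1/0.69 ≈ 1.449.
ΔY = k × ΔG = (+$85 million) / 0.69 ≈ +$123 million.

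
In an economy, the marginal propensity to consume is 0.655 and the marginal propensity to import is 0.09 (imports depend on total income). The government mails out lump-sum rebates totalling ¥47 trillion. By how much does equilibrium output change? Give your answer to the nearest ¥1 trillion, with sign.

+¥71 trillion

A lump-sum tax change of −¥47 trillion shifts disposable income by +¥47 trillion; first-round consumption changes by −c × ΔT = −0.655 × (−¥47 trillion) = +¥30.785 trillion.
Expenditure multiplier = 1/(1 − c + m) = 1/(1 − 0.655 + 0.09) = 1/0.435 ≈ 2.299.
The tax multiplier is −c × k ≈ −1.506, so ΔY = k × (−c·ΔT) = (+¥30.785 trillion) / 0.435 ≈ +¥71 trillion.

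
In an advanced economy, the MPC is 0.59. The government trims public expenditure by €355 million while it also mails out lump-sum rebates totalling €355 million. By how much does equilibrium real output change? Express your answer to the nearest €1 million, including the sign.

Expenditure multiplier = 1/(1 − MPC) = 1/(1 − 0.59) = 1/0.41 ≈ 2.439.
ΔG contributes k·ΔG = (−€355 million) / 0.41 ≈ −€865.9 million.
ΔT of −€355 million changes first-round spending by −c·ΔT = +€209.45 million, contributing k·(−c·ΔT) = (+€209.45 million) / 0.41 ≈ +€510.9 million.
With ΔG = ΔT and no other leakages, the balanced-budget multiplier is 1, so ΔY = ΔG = −€355 million.

−€355 million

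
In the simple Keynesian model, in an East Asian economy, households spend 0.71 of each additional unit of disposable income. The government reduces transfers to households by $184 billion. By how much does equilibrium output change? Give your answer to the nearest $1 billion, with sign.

The transfer change shifts disposable income by −$184 billion, so first-round consumption changes by c·ΔTR = 0.71 × (−$184 billion) = −$130.64 billion.
Expenditure multiplier = 1/(1 − MPC) = 1/(1 − 0.71) = 1/0.29 ≈ 3.448.
The transfer multiplier is c × k ≈ 2.448, so ΔY = k × (c·ΔTR) = (−$130.64 billion) / 0.29 ≈ −$450 billion.

−$450 billion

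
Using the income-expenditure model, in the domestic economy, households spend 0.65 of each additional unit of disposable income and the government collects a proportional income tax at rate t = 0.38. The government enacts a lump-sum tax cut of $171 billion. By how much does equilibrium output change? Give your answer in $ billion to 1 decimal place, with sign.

+$186.2 billion

A lump-sum tax change of −$171 billion shifts disposable income by +$171 billion; first-round consumption changes by −c × ΔT = −0.65 × (−$171 billion) = +$111.15 billion.
Expenditure multiplier = 1/(1 − c(1−t)) = 1/(1 − 0.65×0.62) = 1/0.597 ≈ 1.675.
The tax multiplier is −c × k ≈ −1.089, so ΔY = k × (−c·ΔT) = (+$111.15 billion) / 0.597 ≈ +$186.2 billion.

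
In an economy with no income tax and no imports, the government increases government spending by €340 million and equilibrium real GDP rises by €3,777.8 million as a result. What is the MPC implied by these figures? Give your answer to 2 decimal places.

Implied spending multiplier k = ΔY/ΔG = 3,777.8/340 ≈ 11.1112.
Since k = 1/(1 − MPC), MPC = 1 − 1/k = 1 − ΔG/ΔY = 1 − 340/3,777.8 ≈ 0.91.

0.91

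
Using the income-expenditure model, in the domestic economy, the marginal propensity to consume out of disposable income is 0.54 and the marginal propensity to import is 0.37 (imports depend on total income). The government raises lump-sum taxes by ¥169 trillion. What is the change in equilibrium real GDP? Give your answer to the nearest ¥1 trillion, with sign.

A lump-sum tax change of +¥169 trillion shifts disposable income by −¥169 trillion; first-round consumption changes by −c × ΔT = −0.54 × (+¥169 trillion) = −¥91.26 trillion.
Expenditure multiplier = 1/(1 − c + m) = 1/(1 − 0.54 + 0.37) = 1/0.83 ≈ 1.205.
The tax multiplier is −c × k ≈ −0.651, so ΔY = k × (−c·ΔT) = (−¥91.26 trillion) / 0.83 ≈ −¥110 trillion.

−¥110 trillion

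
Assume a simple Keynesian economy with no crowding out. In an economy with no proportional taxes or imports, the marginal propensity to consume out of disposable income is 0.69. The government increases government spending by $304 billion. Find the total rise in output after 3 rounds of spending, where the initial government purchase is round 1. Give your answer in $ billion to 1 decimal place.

Round 1 adds ΔG = $304 billion; each later round is MPC = 0.69 times the previous.
After 3 rounds: 304 + 209.76 + 144.7344 = ΔG·(1 − c^3)/(1 − c) = 304 × (1 − 0.328509)/0.31 ≈ $658.5 billion.

$658.5 billion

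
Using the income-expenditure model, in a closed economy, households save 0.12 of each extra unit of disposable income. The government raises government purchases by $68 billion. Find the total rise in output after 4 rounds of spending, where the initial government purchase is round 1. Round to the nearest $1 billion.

$227 billion

MPC = 1 − MPS = 1 − 0.12 = 0.88.
Round 1 adds ΔG = $68 billion; each later round is MPC = 0.88 times the previous.
After 4 rounds: 68 + 59.84 + 52.6592 + 46.340096 = ΔG·(1 − c^4)/(1 − c) = 68 × (1 − 0.59969536)/0.12 ≈ $227 billion.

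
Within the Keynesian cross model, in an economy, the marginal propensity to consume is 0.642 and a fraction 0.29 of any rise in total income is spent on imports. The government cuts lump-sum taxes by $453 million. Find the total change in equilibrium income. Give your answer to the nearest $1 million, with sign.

A lump-sum tax change of −$453 million shifts disposable income by +$453 million; first-round consumption changes by −c × ΔT = −0.642 × (−$453 million) = +$290.826 million.
Expenditure multiplier = 1/(1 − c + m) = 1/(1 − 0.642 + 0.29) = 1/0.648 ≈ 1.543.
The tax multiplier is −c × k ≈ −0.991, so ΔY = k × (−c·ΔT) = (+$290.826 million) / 0.648 ≈ +$449 million.

+$449 million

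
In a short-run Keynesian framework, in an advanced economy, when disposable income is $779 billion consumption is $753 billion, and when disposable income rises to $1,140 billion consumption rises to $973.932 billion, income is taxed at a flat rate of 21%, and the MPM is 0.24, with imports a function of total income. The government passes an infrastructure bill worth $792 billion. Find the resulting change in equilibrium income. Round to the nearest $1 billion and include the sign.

MPC = ΔC/ΔYd = (973.932 − 753)/(1,140 − 779) = 220.932/361 = 0.612.
Spending multiplier = 1/(1 − c(1−t) + m) = 1/(1 − 0.612×0.79 + 0.24) = 1/0.75652 ≈ 1.322.
ΔY = k × ΔG = (+$792 billion) / 0.75652 ≈ +$1,047 billion.

+$1,047 billion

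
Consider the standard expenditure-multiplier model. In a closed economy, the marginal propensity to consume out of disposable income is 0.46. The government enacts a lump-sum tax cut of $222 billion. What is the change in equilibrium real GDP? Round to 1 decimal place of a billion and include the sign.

A lump-sum tax change of −$222 billion shifts disposable income by +$222 billion; first-round consumption changes by −c × ΔT = −0.46 × (−$222 billion) = +$102.12 billion.
Expenditure multiplier = 1/(1 − MPC) = 1/(1 − 0.46) = 1/0.54 ≈ 1.852.
The tax multiplier is −c × k ≈ −0.852, so ΔY = k × (−c·ΔT) = (+$102.12 billion) / 0.54 ≈ +$189.1 billion.

+$189.1 billion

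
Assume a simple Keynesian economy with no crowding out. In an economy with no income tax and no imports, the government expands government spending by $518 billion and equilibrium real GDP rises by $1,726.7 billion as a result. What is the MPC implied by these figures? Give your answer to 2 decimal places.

0.70

Implied spending multiplier k = ΔY/ΔG = 1,726.7/518 ≈ 3.3334.
Since k = 1/(1 − MPC), MPC = 1 − 1/k = 1 − ΔG/ΔY = 1 − 518/1,726.7 ≈ 0.70.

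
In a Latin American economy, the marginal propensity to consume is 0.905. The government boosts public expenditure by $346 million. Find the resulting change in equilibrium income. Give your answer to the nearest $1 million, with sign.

Expenditure multiplier = 1/(1 − MPC) = 1/(1 − 0.905) = 1/0.095 ≈ 10.526.
ΔY = k × ΔG = (+$346 million) / 0.095 ≈ +$3,642 million.

+$3,642 million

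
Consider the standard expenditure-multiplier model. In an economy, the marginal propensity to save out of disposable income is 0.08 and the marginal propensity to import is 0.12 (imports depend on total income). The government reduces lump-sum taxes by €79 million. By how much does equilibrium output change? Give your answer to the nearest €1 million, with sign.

+€363 million

MPC = 1 − MPS = 1 − 0.08 = 0.92.
A lump-sum tax change of −€79 million shifts disposable income by +€79 million; first-round consumption changes by −c × ΔT = −0.92 × (−€79 million) = +€72.68 million.
Expenditure multiplier = 1/(1 − c + m) = 1/(1 − 0.92 + 0.12) = 1/0.2 = 5.
The tax multiplier is −c × k = −4.6, so ΔY = k × (−c·ΔT) = (+€72.68 million) / 0.2 ≈ +€363 million.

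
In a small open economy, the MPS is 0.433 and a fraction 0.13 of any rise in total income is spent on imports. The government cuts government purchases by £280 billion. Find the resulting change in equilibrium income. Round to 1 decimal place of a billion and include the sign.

MPC = 1 − MPS = 1 − 0.433 = 0.567.
Expenditure multiplier = 1/(1 − c + m) = 1/(1 − 0.567 + 0.13) = 1/0.563 ≈ 1.776.
ΔY = k × ΔG = (−£280 billion) / 0.563 ≈ −£497.3 billion.

−£497.3 billion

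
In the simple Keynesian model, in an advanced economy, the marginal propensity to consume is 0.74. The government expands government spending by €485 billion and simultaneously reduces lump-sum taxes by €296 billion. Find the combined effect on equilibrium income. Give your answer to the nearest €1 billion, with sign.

+€2,708 billion

Expenditure multiplier = 1/(1 − MPC) = 1/(1 − 0.74) = 1/0.26 ≈ 3.846.
ΔG contributes k·ΔG = (+€485 billion) / 0.26 ≈ +€1,865.4 billion.
ΔT of −€296 billion changes first-round spending by −c·ΔT = +€219.04 billion, contributing k·(−c·ΔT) = (+€219.04 billion) / 0.26 ≈ +€842.5 billion.
Net ΔY = k(ΔG − c·ΔT) = (+€704.04 billion) / 0.26 ≈ +€2,708 billion.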